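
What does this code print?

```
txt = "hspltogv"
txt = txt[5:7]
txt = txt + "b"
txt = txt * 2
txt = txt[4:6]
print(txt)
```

gb

slice [5:7] → 'og'
+ 'b' → 'ogb'
repeat ×2 → 'ogbogb'
slice [4:6] → 'gb'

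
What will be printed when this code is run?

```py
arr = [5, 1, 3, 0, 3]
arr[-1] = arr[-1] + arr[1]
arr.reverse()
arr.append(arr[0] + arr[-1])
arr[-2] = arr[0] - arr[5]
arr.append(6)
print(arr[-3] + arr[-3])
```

arr[-1] = arr[-1]+arr[1] = 3+1 = 4 → [5, 1, 3, 0, 4]
reverse → [4, 0, 3, 1, 5]
append arr[0]+arr[-1] = 4+5 = 9 → [4, 0, 3, 1, 5, 9]
arr[-2] = arr[0]-arr[5] = 4-9 = -5 → [4, 0, 3, 1, -5, 9]
append 6 → [4, 0, 3, 1, -5, 9, 6]
arr[-3]+arr[-3] = (-5)+(-5) = -10

-10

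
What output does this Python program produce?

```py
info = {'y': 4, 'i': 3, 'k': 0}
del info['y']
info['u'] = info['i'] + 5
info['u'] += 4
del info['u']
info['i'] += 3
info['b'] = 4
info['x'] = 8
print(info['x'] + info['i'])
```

del 'y' → {'i': 3, 'k': 0}
info['u'] = info['i']+5 = 8 → {'i': 3, 'k': 0, 'u': 8}
info['u'] = 8+4 = 12 → {'i': 3, 'k': 0, 'u': 12}
del 'u' → {'i': 3, 'k': 0}
info['i'] = 3+3 = 6 → {'i': 6, 'k': 0}
info['b'] = 4 → {'i': 6, 'k': 0, 'b': 4}
info['x'] = 8 → {'i': 6, 'k': 0, 'b': 4, 'x': 8}
info['x']+info['i'] = 8+6 = 14

14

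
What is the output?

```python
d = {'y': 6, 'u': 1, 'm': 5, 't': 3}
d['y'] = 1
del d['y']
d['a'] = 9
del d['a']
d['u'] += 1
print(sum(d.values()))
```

d['y'] = 1 → {'y': 1, 'u': 1, 'm': 5, 't': 3}
del 'y' → {'u': 1, 'm': 5, 't': 3}
d['a'] = 9 → {'u': 1, 'm': 5, 't': 3, 'a': 9}
del 'a' → {'u': 1, 'm': 5, 't': 3}
d['u'] = 1+1 = 2 → {'u': 2, 'm': 5, 't': 3}
sum of values = 10

10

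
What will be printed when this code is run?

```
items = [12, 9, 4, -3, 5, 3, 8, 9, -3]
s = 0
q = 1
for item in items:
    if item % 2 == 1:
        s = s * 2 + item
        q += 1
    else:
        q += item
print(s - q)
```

276

item=12: not odd; q=13
item=9: odd, s = 0*2+9 = 9; q=14
item=4: not odd; q=18
item=-3: odd, s = 9*2+(-3) = 15; q=19
item=5: odd, s = 15*2+5 = 35; q=20
item=3: odd, s = 35*2+3 = 73; q=21
item=8: not odd; q=29
item=9: odd, s = 73*2+9 = 155; q=30
item=-3: odd, s = 155*2+(-3) = 307; q=31
s-q = 307-31 = 276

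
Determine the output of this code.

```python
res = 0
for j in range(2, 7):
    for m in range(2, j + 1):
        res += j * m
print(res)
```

245

j=2,m=2: res = 0+4 = 4
j=3,m=2: res = 4+6 = 10
j=3,m=3: res = 10+9 = 19
j=4,m=2: res = 19+8 = 27
j=4,m=3: res = 27+12 = 39
j=4,m=4: res = 39+16 = 55
j=5,m=2: res = 55+10 = 65
j=5,m=3: res = 65+15 = 80
j=5,m=4: res = 80+20 = 100
j=5,m=5: res = 100+25 = 125
j=6,m=2: res = 125+12 = 137
j=6,m=3: res = 137+18 = 155
j=6,m=4: res = 155+24 = 179
j=6,m=5: res = 179+30 = 209
j=6,m=6: res = 209+36 = 245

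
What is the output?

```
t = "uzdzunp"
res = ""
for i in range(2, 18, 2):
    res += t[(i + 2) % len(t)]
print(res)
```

upzznudu

i=2: add t[4]='u' → 'u'
i=4: add t[6]='p' → 'up'
i=6: add t[1]='z' → 'upz'
i=8: add t[3]='z' → 'upzz'
i=10: add t[5]='n' → 'upzzn'
i=12: add t[0]='u' → 'upzznu'
i=14: add t[2]='d' → 'upzznud'
i=16: add t[4]='u' → 'upzznudu'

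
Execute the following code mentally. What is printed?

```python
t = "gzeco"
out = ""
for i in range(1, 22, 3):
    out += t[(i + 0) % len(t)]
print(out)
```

i=1: add t[1]='z' → 'z'
i=4: add t[4]='o' → 'zo'
i=7: add t[2]='e' → 'zoe'
i=10: add t[0]='g' → 'zoeg'
i=13: add t[3]='c' → 'zoegc'
i=16: add t[1]='z' → 'zoegcz'
i=19: add t[4]='o' → 'zoegczo'

zoegczo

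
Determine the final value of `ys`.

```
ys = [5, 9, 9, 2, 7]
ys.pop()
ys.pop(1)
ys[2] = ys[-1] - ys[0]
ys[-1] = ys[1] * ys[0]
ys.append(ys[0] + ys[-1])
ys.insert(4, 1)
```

pop() removes 7 → [5, 9, 9, 2]
pop(1) removes 9 → [5, 9, 2]
ys[2] = ys[-1]-ys[0] = 2-5 = -3 → [5, 9, -3]
ys[-1] = ys[1]*ys[0] = 9*5 = 45 → [5, 9, 45]
append ys[0]+ys[-1] = 5+45 = 50 → [5, 9, 45, 50]
insert 1 at 4 → [5, 9, 45, 50, 1]

[5, 9, 45, 50, 1]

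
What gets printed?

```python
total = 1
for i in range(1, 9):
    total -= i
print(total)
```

i=1: total = 1-1 = 0
i=2: total = 0-2 = -2
i=3: total = (-2)-3 = -5
i=4: total = (-5)-4 = -9
i=5: total = (-9)-5 = -14
i=6: total = (-14)-6 = -20
i=7: total = (-20)-7 = -27
i=8: total = (-27)-8 = -35

-35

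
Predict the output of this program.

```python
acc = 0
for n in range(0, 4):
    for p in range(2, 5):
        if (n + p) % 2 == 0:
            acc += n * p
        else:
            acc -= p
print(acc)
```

n=0,p=2: even sum, acc = 0+0 = 0
n=0,p=3: odd sum, acc = 0-3 = -3
n=0,p=4: even sum, acc = (-3)+0 = -3
n=1,p=2: odd sum, acc = (-3)-2 = -5
n=1,p=3: even sum, acc = (-5)+3 = -2
n=1,p=4: odd sum, acc = (-2)-4 = -6
n=2,p=2: even sum, acc = (-6)+4 = -2
n=2,p=3: odd sum, acc = (-2)-3 = -5
n=2,p=4: even sum, acc = (-5)+8 = 3
n=3,p=2: odd sum, acc = 3-2 = 1
n=3,p=3: even sum, acc = 1+9 = 10
n=3,p=4: odd sum, acc = 10-4 = 6

6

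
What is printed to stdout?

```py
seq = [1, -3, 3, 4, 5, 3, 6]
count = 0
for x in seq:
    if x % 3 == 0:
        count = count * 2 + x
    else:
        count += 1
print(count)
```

24

x=1: not %3==0, count = 0+1 = 1
x=-3: %3==0, count = 1*2+(-3) = -1
x=3: %3==0, count = (-1)*2+3 = 1
x=4: not %3==0, count = 1+1 = 2
x=5: not %3==0, count = 2+1 = 3
x=3: %3==0, count = 3*2+3 = 9
x=6: %3==0, count = 9*2+6 = 24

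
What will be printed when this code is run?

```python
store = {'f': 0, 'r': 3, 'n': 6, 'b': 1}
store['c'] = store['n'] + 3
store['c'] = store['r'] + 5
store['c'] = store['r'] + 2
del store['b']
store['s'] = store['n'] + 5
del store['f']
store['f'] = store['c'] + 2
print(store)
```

{'r': 3, 'n': 6, 'c': 5, 's': 11, 'f': 7}

store['c'] = store['n']+3 = 9 → {'f': 0, 'r': 3, 'n': 6, 'b': 1, 'c': 9}
store['c'] = store['r']+5 = 8 → {'f': 0, 'r': 3, 'n': 6, 'b': 1, 'c': 8}
store['c'] = store['r']+2 = 5 → {'f': 0, 'r': 3, 'n': 6, 'b': 1, 'c': 5}
del 'b' → {'f': 0, 'r': 3, 'n': 6, 'c': 5}
store['s'] = store['n']+5 = 11 → {'f': 0, 'r': 3, 'n': 6, 'c': 5, 's': 11}
del 'f' → {'r': 3, 'n': 6, 'c': 5, 's': 11}
store['f'] = store['c']+2 = 7 → {'r': 3, 'n': 6, 'c': 5, 's': 11, 'f': 7}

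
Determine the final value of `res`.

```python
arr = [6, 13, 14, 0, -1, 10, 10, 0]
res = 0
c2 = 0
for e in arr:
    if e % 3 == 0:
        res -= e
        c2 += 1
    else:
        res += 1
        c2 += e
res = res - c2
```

-50

e=6: %3==0, res = 0-6 = -6; c2=1
e=13: not %3==0, res = (-6)+1 = -5; c2=14
e=14: not %3==0, res = (-5)+1 = -4; c2=28
e=0: %3==0, res = (-4)-0 = -4; c2=29
e=-1: not %3==0, res = (-4)+1 = -3; c2=28
e=10: not %3==0, res = (-3)+1 = -2; c2=38
e=10: not %3==0, res = (-2)+1 = -1; c2=48
e=0: %3==0, res = (-1)-0 = -1; c2=49
res-c2 = (-1)-49 = -50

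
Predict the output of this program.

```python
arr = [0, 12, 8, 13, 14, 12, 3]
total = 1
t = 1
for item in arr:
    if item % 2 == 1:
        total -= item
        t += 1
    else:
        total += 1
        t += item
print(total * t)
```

item=0: not odd, total = 1+1 = 2; t=1
item=12: not odd, total = 2+1 = 3; t=13
item=8: not odd, total = 3+1 = 4; t=21
item=13: odd, total = 4-13 = -9; t=22
item=14: not odd, total = (-9)+1 = -8; t=36
item=12: not odd, total = (-8)+1 = -7; t=48
item=3: odd, total = (-7)-3 = -10; t=49
total*t = (-10)*49 = -490

-490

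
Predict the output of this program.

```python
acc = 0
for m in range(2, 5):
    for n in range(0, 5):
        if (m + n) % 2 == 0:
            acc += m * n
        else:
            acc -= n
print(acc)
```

34

m=2,n=0: even sum, acc = 0+0 = 0
m=2,n=1: odd sum, acc = 0-1 = -1
m=2,n=2: even sum, acc = (-1)+4 = 3
m=2,n=3: odd sum, acc = 3-3 = 0
m=2,n=4: even sum, acc = 0+8 = 8
m=3,n=0: odd sum, acc = 8-0 = 8
m=3,n=1: even sum, acc = 8+3 = 11
m=3,n=2: odd sum, acc = 11-2 = 9
m=3,n=3: even sum, acc = 9+9 = 18
m=3,n=4: odd sum, acc = 18-4 = 14
m=4,n=0: even sum, acc = 14+0 = 14
m=4,n=1: odd sum, acc = 14-1 = 13
m=4,n=2: even sum, acc = 13+8 = 21
m=4,n=3: odd sum, acc = 21-3 = 18
m=4,n=4: even sum, acc = 18+16 = 34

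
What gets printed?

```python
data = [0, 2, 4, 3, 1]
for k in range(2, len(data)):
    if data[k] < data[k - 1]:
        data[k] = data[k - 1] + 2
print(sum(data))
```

k=2: 4>=2, unchanged → [0, 2, 4, 3, 1]
k=3: 3<4, data[3] = 4+2 = 6 → [0, 2, 4, 6, 1]
k=4: 1<6, data[4] = 6+2 = 8 → [0, 2, 4, 6, 8]
sum = 20

20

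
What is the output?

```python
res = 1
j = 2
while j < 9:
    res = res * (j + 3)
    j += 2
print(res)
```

3465

j=2: res = 1*5 = 5
j=4: res = 5*7 = 35
j=6: res = 35*9 = 315
j=8: res = 315*11 = 3465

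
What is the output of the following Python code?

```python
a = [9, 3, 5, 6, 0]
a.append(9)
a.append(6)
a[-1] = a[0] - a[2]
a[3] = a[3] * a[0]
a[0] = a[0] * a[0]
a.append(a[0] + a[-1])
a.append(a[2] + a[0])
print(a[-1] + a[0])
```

append 9 → [9, 3, 5, 6, 0, 9]
append 6 → [9, 3, 5, 6, 0, 9, 6]
a[-1] = a[0]-a[2] = 9-5 = 4 → [9, 3, 5, 6, 0, 9, 4]
a[3] = a[3]*a[0] = 6*9 = 54 → [9, 3, 5, 54, 0, 9, 4]
a[0] = a[0]*a[0] = 9*9 = 81 → [81, 3, 5, 54, 0, 9, 4]
append a[0]+a[-1] = 81+4 = 85 → [81, 3, 5, 54, 0, 9, 4, 85]
append a[2]+a[0] = 5+81 = 86 → [81, 3, 5, 54, 0, 9, 4, 85, 86]
a[-1]+a[0] = 86+81 = 167

167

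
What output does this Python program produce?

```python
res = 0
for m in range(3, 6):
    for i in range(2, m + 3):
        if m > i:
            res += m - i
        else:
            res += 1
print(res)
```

m=3,i=2: 3>2, res = 0+1 = 1
m=3,i=3: not 3>3, res = 1+1 = 2
m=3,i=4: not 3>4, res = 2+1 = 3
m=3,i=5: not 3>5, res = 3+1 = 4
m=4,i=2: 4>2, res = 4+2 = 6
m=4,i=3: 4>3, res = 6+1 = 7
m=4,i=4: not 4>4, res = 7+1 = 8
m=4,i=5: not 4>5, res = 8+1 = 9
m=4,i=6: not 4>6, res = 9+1 = 10
m=5,i=2: 5>2, res = 10+3 = 13
m=5,i=3: 5>3, res = 13+2 = 15
m=5,i=4: 5>4, res = 15+1 = 16
m=5,i=5: not 5>5, res = 16+1 = 17
m=5,i=6: not 5>6, res = 17+1 = 18
m=5,i=7: not 5>7, res = 18+1 = 19

19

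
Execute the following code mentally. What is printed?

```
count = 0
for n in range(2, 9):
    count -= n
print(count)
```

n=2: count = 0-2 = -2
n=3: count = (-2)-3 = -5
n=4: count = (-5)-4 = -9
n=5: count = (-9)-5 = -14
n=6: count = (-14)-6 = -20
n=7: count = (-20)-7 = -27
n=8: count = (-27)-8 = -35

-35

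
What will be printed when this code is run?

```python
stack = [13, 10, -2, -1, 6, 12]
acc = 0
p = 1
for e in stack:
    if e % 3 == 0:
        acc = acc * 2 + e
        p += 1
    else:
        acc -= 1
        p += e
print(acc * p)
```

e=13: not %3==0, acc = 0-1 = -1; p=14
e=10: not %3==0, acc = (-1)-1 = -2; p=24
e=-2: not %3==0, acc = (-2)-1 = -3; p=22
e=-1: not %3==0, acc = (-3)-1 = -4; p=21
e=6: %3==0, acc = (-4)*2+6 = -2; p=22
e=12: %3==0, acc = (-2)*2+12 = 8; p=23
acc*p = 8*23 = 184

184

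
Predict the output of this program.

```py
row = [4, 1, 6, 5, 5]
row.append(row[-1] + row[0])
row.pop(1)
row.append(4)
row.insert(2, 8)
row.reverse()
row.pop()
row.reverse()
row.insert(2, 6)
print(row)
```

[6, 8, 6, 5, 5, 9, 4]

append row[-1]+row[0] = 5+4 = 9 → [4, 1, 6, 5, 5, 9]
pop(1) removes 1 → [4, 6, 5, 5, 9]
append 4 → [4, 6, 5, 5, 9, 4]
insert 8 at 2 → [4, 6, 8, 5, 5, 9, 4]
reverse → [4, 9, 5, 5, 8, 6, 4]
pop() removes 4 → [4, 9, 5, 5, 8, 6]
reverse → [6, 8, 5, 5, 9, 4]
insert 6 at 2 → [6, 8, 6, 5, 5, 9, 4]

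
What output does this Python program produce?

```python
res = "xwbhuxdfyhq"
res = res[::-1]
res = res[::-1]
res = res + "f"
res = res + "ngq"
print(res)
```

xwbhuxdfyhqfngq

reverse → 'qhyfdxuhbwx'
reverse → 'xwbhuxdfyhq'
+ 'f' → 'xwbhuxdfyhqf'
+ 'ngq' → 'xwbhuxdfyhqfngq'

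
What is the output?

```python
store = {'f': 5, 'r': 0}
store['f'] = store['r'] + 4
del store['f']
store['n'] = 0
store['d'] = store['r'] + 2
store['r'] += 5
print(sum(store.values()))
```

7

store['f'] = store['r']+4 = 4 → {'f': 4, 'r': 0}
del 'f' → {'r': 0}
store['n'] = 0 → {'r': 0, 'n': 0}
store['d'] = store['r']+2 = 2 → {'r': 0, 'n': 0, 'd': 2}
store['r'] = 0+5 = 5 → {'r': 5, 'n': 0, 'd': 2}
sum of values = 7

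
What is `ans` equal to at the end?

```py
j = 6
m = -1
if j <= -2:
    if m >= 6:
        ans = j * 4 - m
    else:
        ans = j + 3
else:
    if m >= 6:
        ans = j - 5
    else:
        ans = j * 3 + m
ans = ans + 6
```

j=6, m=-1
j <= -2 is False; m >= 6 is False
→ ans = j * 3 + m = 17
ans = 17+6 = 23

23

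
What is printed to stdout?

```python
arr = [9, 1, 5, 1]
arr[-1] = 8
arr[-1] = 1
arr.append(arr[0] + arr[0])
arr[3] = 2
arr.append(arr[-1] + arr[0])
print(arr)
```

[9, 1, 5, 2, 18, 27]

arr[-1] = 8 → [9, 1, 5, 8]
arr[-1] = 1 → [9, 1, 5, 1]
append arr[0]+arr[0] = 9+9 = 18 → [9, 1, 5, 1, 18]
arr[3] = 2 → [9, 1, 5, 2, 18]
append arr[-1]+arr[0] = 18+9 = 27 → [9, 1, 5, 2, 18, 27]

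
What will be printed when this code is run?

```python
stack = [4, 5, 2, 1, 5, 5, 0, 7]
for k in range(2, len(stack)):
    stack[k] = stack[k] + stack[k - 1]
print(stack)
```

[4, 5, 7, 8, 13, 18, 18, 25]

k=2: stack[2] = 2+5 = 7 → [4, 5, 7, 1, 5, 5, 0, 7]
k=3: stack[3] = 1+7 = 8 → [4, 5, 7, 8, 5, 5, 0, 7]
k=4: stack[4] = 5+8 = 13 → [4, 5, 7, 8, 13, 5, 0, 7]
k=5: stack[5] = 5+13 = 18 → [4, 5, 7, 8, 13, 18, 0, 7]
k=6: stack[6] = 0+18 = 18 → [4, 5, 7, 8, 13, 18, 18, 7]
k=7: stack[7] = 7+18 = 25 → [4, 5, 7, 8, 13, 18, 18, 25]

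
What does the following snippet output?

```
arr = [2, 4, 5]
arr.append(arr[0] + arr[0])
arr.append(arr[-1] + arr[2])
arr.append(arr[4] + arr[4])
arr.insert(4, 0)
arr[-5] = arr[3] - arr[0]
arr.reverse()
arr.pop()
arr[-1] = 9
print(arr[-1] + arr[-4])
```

append arr[0]+arr[0] = 2+2 = 4 → [2, 4, 5, 4]
append arr[-1]+arr[2] = 4+5 = 9 → [2, 4, 5, 4, 9]
append arr[4]+arr[4] = 9+9 = 18 → [2, 4, 5, 4, 9, 18]
insert 0 at 4 → [2, 4, 5, 4, 0, 9, 18]
arr[-5] = arr[3]-arr[0] = 4-2 = 2 → [2, 4, 2, 4, 0, 9, 18]
reverse → [18, 9, 0, 4, 2, 4, 2]
pop() removes 2 → [18, 9, 0, 4, 2, 4]
arr[-1] = 9 → [18, 9, 0, 4, 2, 9]
arr[-1]+arr[-4] = 9+0 = 9

9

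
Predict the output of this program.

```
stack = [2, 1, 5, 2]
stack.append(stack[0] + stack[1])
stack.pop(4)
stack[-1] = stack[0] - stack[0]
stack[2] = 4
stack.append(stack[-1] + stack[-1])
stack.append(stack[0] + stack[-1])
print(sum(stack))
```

append stack[0]+stack[1] = 2+1 = 3 → [2, 1, 5, 2, 3]
pop(4) removes 3 → [2, 1, 5, 2]
stack[-1] = stack[0]-stack[0] = 2-2 = 0 → [2, 1, 5, 0]
stack[2] = 4 → [2, 1, 4, 0]
append stack[-1]+stack[-1] = 0+0 = 0 → [2, 1, 4, 0, 0]
append stack[0]+stack[-1] = 2+0 = 2 → [2, 1, 4, 0, 0, 2]
sum = 9

9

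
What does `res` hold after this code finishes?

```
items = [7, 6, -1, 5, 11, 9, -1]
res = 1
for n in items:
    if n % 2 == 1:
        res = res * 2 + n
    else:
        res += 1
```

n=7: odd, res = 1*2+7 = 9
n=6: not odd, res = 9+1 = 10
n=-1: odd, res = 10*2+(-1) = 19
n=5: odd, res = 19*2+5 = 43
n=11: odd, res = 43*2+11 = 97
n=9: odd, res = 97*2+9 = 203
n=-1: odd, res = 203*2+(-1) = 405

405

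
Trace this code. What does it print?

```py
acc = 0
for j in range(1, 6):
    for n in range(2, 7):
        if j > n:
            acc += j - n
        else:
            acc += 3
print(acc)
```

j=1,n=2: not 1>2, acc = 0+3 = 3
j=1,n=3: not 1>3, acc = 3+3 = 6
j=1,n=4: not 1>4, acc = 6+3 = 9
j=1,n=5: not 1>5, acc = 9+3 = 12
j=1,n=6: not 1>6, acc = 12+3 = 15
j=2,n=2: not 2>2, acc = 15+3 = 18
j=2,n=3: not 2>3, acc = 18+3 = 21
j=2,n=4: not 2>4, acc = 21+3 = 24
j=2,n=5: not 2>5, acc = 24+3 = 27
j=2,n=6: not 2>6, acc = 27+3 = 30
j=3,n=2: 3>2, acc = 30+1 = 31
j=3,n=3: not 3>3, acc = 31+3 = 34
j=3,n=4: not 3>4, acc = 34+3 = 37
j=3,n=5: not 3>5, acc = 37+3 = 40
j=3,n=6: not 3>6, acc = 40+3 = 43
j=4,n=2: 4>2, acc = 43+2 = 45
j=4,n=3: 4>3, acc = 45+1 = 46
j=4,n=4: not 4>4, acc = 46+3 = 49
j=4,n=5: not 4>5, acc = 49+3 = 52
j=4,n=6: not 4>6, acc = 52+3 = 55
j=5,n=2: 5>2, acc = 55+3 = 58
j=5,n=3: 5>3, acc = 58+2 = 60
j=5,n=4: 5>4, acc = 60+1 = 61
j=5,n=5: not 5>5, acc = 61+3 = 64
j=5,n=6: not 5>6, acc = 64+3 = 67

67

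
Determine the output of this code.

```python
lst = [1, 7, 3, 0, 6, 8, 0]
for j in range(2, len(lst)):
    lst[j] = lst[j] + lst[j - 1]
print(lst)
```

j=2: lst[2] = 3+7 = 10 → [1, 7, 10, 0, 6, 8, 0]
j=3: lst[3] = 0+10 = 10 → [1, 7, 10, 10, 6, 8, 0]
j=4: lst[4] = 6+10 = 16 → [1, 7, 10, 10, 16, 8, 0]
j=5: lst[5] = 8+16 = 24 → [1, 7, 10, 10, 16, 24, 0]
j=6: lst[6] = 0+24 = 24 → [1, 7, 10, 10, 16, 24, 24]

[1, 7, 10, 10, 16, 24, 24]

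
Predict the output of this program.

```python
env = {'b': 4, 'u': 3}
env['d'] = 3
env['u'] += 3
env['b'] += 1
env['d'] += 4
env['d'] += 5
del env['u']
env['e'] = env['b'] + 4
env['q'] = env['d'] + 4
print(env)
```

env['d'] = 3 → {'b': 4, 'u': 3, 'd': 3}
env['u'] = 3+3 = 6 → {'b': 4, 'u': 6, 'd': 3}
env['b'] = 4+1 = 5 → {'b': 5, 'u': 6, 'd': 3}
env['d'] = 3+4 = 7 → {'b': 5, 'u': 6, 'd': 7}
env['d'] = 7+5 = 12 → {'b': 5, 'u': 6, 'd': 12}
del 'u' → {'b': 5, 'd': 12}
env['e'] = env['b']+4 = 9 → {'b': 5, 'd': 12, 'e': 9}
env['q'] = env['d']+4 = 16 → {'b': 5, 'd': 12, 'e': 9, 'q': 16}

{'b': 5, 'd': 12, 'e': 9, 'q': 16}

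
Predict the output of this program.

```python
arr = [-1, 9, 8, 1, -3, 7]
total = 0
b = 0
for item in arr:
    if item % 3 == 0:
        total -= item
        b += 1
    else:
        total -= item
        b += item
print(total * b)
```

item=-1: not %3==0, total = 0-(-1) = 1; b=-1
item=9: %3==0, total = 1-9 = -8; b=0
item=8: not %3==0, total = (-8)-8 = -16; b=8
item=1: not %3==0, total = (-16)-1 = -17; b=9
item=-3: %3==0, total = (-17)-(-3) = -14; b=10
item=7: not %3==0, total = (-14)-7 = -21; b=17
total*b = (-21)*17 = -357

-357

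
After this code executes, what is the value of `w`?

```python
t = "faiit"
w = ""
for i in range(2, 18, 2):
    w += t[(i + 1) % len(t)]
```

i=2: add t[3]='i' → 'i'
i=4: add t[0]='f' → 'if'
i=6: add t[2]='i' → 'ifi'
i=8: add t[4]='t' → 'ifit'
i=10: add t[1]='a' → 'ifita'
i=12: add t[3]='i' → 'ifitai'
i=14: add t[0]='f' → 'ifitaif'
i=16: add t[2]='i' → 'ifitaifi'

'ifitaifi'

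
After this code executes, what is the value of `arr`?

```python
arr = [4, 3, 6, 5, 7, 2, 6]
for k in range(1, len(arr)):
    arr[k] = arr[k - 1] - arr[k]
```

[4, 1, -5, -10, -17, -19, -25]

k=1: arr[1] = 4-3 = 1 → [4, 1, 6, 5, 7, 2, 6]
k=2: arr[2] = 1-6 = -5 → [4, 1, -5, 5, 7, 2, 6]
k=3: arr[3] = (-5)-5 = -10 → [4, 1, -5, -10, 7, 2, 6]
k=4: arr[4] = (-10)-7 = -17 → [4, 1, -5, -10, -17, 2, 6]
k=5: arr[5] = (-17)-2 = -19 → [4, 1, -5, -10, -17, -19, 6]
k=6: arr[6] = (-19)-6 = -25 → [4, 1, -5, -10, -17, -19, -25]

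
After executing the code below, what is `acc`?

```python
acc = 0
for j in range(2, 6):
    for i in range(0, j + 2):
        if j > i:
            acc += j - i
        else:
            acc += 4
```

66

j=2,i=0: 2>0, acc = 0+2 = 2
j=2,i=1: 2>1, acc = 2+1 = 3
j=2,i=2: not 2>2, acc = 3+4 = 7
j=2,i=3: not 2>3, acc = 7+4 = 11
j=3,i=0: 3>0, acc = 11+3 = 14
j=3,i=1: 3>1, acc = 14+2 = 16
j=3,i=2: 3>2, acc = 16+1 = 17
j=3,i=3: not 3>3, acc = 17+4 = 21
j=3,i=4: not 3>4, acc = 21+4 = 25
j=4,i=0: 4>0, acc = 25+4 = 29
j=4,i=1: 4>1, acc = 29+3 = 32
j=4,i=2: 4>2, acc = 32+2 = 34
j=4,i=3: 4>3, acc = 34+1 = 35
j=4,i=4: not 4>4, acc = 35+4 = 39
j=4,i=5: not 4>5, acc = 39+4 = 43
j=5,i=0: 5>0, acc = 43+5 = 48
j=5,i=1: 5>1, acc = 48+4 = 52
j=5,i=2: 5>2, acc = 52+3 = 55
j=5,i=3: 5>3, acc = 55+2 = 57
j=5,i=4: 5>4, acc = 57+1 = 58
j=5,i=5: not 5>5, acc = 58+4 = 62
j=5,i=6: not 5>6, acc = 62+4 = 66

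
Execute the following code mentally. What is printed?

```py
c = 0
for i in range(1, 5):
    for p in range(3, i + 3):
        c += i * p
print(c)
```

125

i=1,p=3: c = 0+3 = 3
i=2,p=3: c = 3+6 = 9
i=2,p=4: c = 9+8 = 17
i=3,p=3: c = 17+9 = 26
i=3,p=4: c = 26+12 = 38
i=3,p=5: c = 38+15 = 53
i=4,p=3: c = 53+12 = 65
i=4,p=4: c = 65+16 = 81
i=4,p=5: c = 81+20 = 101
i=4,p=6: c = 101+24 = 125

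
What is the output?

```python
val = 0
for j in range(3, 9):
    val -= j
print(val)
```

j=3: val = 0-3 = -3
j=4: val = (-3)-4 = -7
j=5: val = (-7)-5 = -12
j=6: val = (-12)-6 = -18
j=7: val = (-18)-7 = -25
j=8: val = (-25)-8 = -33

-33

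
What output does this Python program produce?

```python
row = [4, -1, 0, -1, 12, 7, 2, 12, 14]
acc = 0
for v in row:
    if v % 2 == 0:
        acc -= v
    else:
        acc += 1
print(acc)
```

-41

v=4: even, acc = 0-4 = -4
v=-1: not even, acc = (-4)+1 = -3
v=0: even, acc = (-3)-0 = -3
v=-1: not even, acc = (-3)+1 = -2
v=12: even, acc = (-2)-12 = -14
v=7: not even, acc = (-14)+1 = -13
v=2: even, acc = (-13)-2 = -15
v=12: even, acc = (-15)-12 = -27
v=14: even, acc = (-27)-14 = -41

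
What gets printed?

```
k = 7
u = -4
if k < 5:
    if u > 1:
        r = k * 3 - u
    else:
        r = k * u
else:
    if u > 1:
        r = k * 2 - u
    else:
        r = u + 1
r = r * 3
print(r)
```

k=7, u=-4
k < 5 is False; u > 1 is False
→ r = u + 1 = -3
r = (-3)*3 = -9

-9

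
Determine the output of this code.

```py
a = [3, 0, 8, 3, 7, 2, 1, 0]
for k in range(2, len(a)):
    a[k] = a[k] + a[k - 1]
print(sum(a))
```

k=2: a[2] = 8+0 = 8 → [3, 0, 8, 3, 7, 2, 1, 0]
k=3: a[3] = 3+8 = 11 → [3, 0, 8, 11, 7, 2, 1, 0]
k=4: a[4] = 7+11 = 18 → [3, 0, 8, 11, 18, 2, 1, 0]
k=5: a[5] = 2+18 = 20 → [3, 0, 8, 11, 18, 20, 1, 0]
k=6: a[6] = 1+20 = 21 → [3, 0, 8, 11, 18, 20, 21, 0]
k=7: a[7] = 0+21 = 21 → [3, 0, 8, 11, 18, 20, 21, 21]
sum = 102

102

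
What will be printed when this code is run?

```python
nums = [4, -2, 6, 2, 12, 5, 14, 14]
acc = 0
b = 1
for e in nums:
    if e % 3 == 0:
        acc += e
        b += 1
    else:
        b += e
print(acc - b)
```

-22

e=4: not %3==0; b=5
e=-2: not %3==0; b=3
e=6: %3==0, acc = 0+6 = 6; b=4
e=2: not %3==0; b=6
e=12: %3==0, acc = 6+12 = 18; b=7
e=5: not %3==0; b=12
e=14: not %3==0; b=26
e=14: not %3==0; b=40
acc-b = 18-40 = -22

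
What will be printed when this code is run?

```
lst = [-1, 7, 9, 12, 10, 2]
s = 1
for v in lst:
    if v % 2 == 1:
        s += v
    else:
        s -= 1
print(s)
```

13

v=-1: odd, s = 1+(-1) = 0
v=7: odd, s = 0+7 = 7
v=9: odd, s = 7+9 = 16
v=12: not odd, s = 16-1 = 15
v=10: not odd, s = 15-1 = 14
v=2: not odd, s = 14-1 = 13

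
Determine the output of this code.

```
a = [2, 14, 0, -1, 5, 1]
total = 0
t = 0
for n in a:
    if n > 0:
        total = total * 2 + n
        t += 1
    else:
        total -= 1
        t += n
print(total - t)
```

n=2: >0, total = 0*2+2 = 2; t=1
n=14: >0, total = 2*2+14 = 18; t=2
n=0: not >0, total = 18-1 = 17; t=2
n=-1: not >0, total = 17-1 = 16; t=1
n=5: >0, total = 16*2+5 = 37; t=2
n=1: >0, total = 37*2+1 = 75; t=3
total-t = 75-3 = 72

72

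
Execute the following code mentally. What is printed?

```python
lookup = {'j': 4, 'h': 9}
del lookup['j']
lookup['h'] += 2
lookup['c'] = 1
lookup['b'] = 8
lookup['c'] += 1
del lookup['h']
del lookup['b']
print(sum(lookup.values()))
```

2

del 'j' → {'h': 9}
lookup['h'] = 9+2 = 11 → {'h': 11}
lookup['c'] = 1 → {'h': 11, 'c': 1}
lookup['b'] = 8 → {'h': 11, 'c': 1, 'b': 8}
lookup['c'] = 1+1 = 2 → {'h': 11, 'c': 2, 'b': 8}
del 'h' → {'c': 2, 'b': 8}
del 'b' → {'c': 2}
sum of values = 2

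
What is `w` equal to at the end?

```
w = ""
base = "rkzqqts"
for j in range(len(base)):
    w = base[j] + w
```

'stqqzkr'

j=0: prepend 'r' → 'r'
j=1: prepend 'k' → 'kr'
j=2: prepend 'z' → 'zkr'
j=3: prepend 'q' → 'qzkr'
j=4: prepend 'q' → 'qqzkr'
j=5: prepend 't' → 'tqqzkr'
j=6: prepend 's' → 'stqqzkr'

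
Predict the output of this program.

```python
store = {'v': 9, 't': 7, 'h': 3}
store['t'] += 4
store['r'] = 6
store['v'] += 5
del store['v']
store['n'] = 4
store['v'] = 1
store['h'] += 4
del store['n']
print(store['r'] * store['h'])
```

42

store['t'] = 7+4 = 11 → {'v': 9, 't': 11, 'h': 3}
store['r'] = 6 → {'v': 9, 't': 11, 'h': 3, 'r': 6}
store['v'] = 9+5 = 14 → {'v': 14, 't': 11, 'h': 3, 'r': 6}
del 'v' → {'t': 11, 'h': 3, 'r': 6}
store['n'] = 4 → {'t': 11, 'h': 3, 'r': 6, 'n': 4}
store['v'] = 1 → {'t': 11, 'h': 3, 'r': 6, 'n': 4, 'v': 1}
store['h'] = 3+4 = 7 → {'t': 11, 'h': 7, 'r': 6, 'n': 4, 'v': 1}
del 'n' → {'t': 11, 'h': 7, 'r': 6, 'v': 1}
store['r']*store['h'] = 6*7 = 42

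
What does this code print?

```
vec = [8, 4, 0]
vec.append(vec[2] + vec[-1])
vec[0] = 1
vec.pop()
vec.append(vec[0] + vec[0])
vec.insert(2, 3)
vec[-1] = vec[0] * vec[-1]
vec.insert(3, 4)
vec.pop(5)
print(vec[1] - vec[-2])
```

0

append vec[2]+vec[-1] = 0+0 = 0 → [8, 4, 0, 0]
vec[0] = 1 → [1, 4, 0, 0]
pop() removes 0 → [1, 4, 0]
append vec[0]+vec[0] = 1+1 = 2 → [1, 4, 0, 2]
insert 3 at 2 → [1, 4, 3, 0, 2]
vec[-1] = vec[0]*vec[-1] = 1*2 = 2 → [1, 4, 3, 0, 2]
insert 4 at 3 → [1, 4, 3, 4, 0, 2]
pop(5) removes 2 → [1, 4, 3, 4, 0]
vec[1]-vec[-2] = 4-4 = 0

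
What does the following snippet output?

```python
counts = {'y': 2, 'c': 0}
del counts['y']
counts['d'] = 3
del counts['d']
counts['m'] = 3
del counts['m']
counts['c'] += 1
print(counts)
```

{'c': 1}

del 'y' → {'c': 0}
counts['d'] = 3 → {'c': 0, 'd': 3}
del 'd' → {'c': 0}
counts['m'] = 3 → {'c': 0, 'm': 3}
del 'm' → {'c': 0}
counts['c'] = 0+1 = 1 → {'c': 1}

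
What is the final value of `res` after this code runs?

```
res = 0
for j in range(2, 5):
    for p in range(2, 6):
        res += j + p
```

j=2,p=2: res = 0+4 = 4
j=2,p=3: res = 4+5 = 9
j=2,p=4: res = 9+6 = 15
j=2,p=5: res = 15+7 = 22
j=3,p=2: res = 22+5 = 27
j=3,p=3: res = 27+6 = 33
j=3,p=4: res = 33+7 = 40
j=3,p=5: res = 40+8 = 48
j=4,p=2: res = 48+6 = 54
j=4,p=3: res = 54+7 = 61
j=4,p=4: res = 61+8 = 69
j=4,p=5: res = 69+9 = 78

78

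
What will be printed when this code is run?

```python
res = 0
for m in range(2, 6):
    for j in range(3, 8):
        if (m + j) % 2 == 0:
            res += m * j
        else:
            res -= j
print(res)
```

m=2,j=3: odd sum, res = 0-3 = -3
m=2,j=4: even sum, res = (-3)+8 = 5
m=2,j=5: odd sum, res = 5-5 = 0
m=2,j=6: even sum, res = 0+12 = 12
m=2,j=7: odd sum, res = 12-7 = 5
m=3,j=3: even sum, res = 5+9 = 14
m=3,j=4: odd sum, res = 14-4 = 10
m=3,j=5: even sum, res = 10+15 = 25
m=3,j=6: odd sum, res = 25-6 = 19
m=3,j=7: even sum, res = 19+21 = 40
m=4,j=3: odd sum, res = 40-3 = 37
m=4,j=4: even sum, res = 37+16 = 53
m=4,j=5: odd sum, res = 53-5 = 48
m=4,j=6: even sum, res = 48+24 = 72
m=4,j=7: odd sum, res = 72-7 = 65
m=5,j=3: even sum, res = 65+15 = 80
m=5,j=4: odd sum, res = 80-4 = 76
m=5,j=5: even sum, res = 76+25 = 101
m=5,j=6: odd sum, res = 101-6 = 95
m=5,j=7: even sum, res = 95+35 = 130

130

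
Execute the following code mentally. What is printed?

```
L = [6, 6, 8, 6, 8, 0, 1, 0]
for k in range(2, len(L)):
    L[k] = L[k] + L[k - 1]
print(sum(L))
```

160

k=2: L[2] = 8+6 = 14 → [6, 6, 14, 6, 8, 0, 1, 0]
k=3: L[3] = 6+14 = 20 → [6, 6, 14, 20, 8, 0, 1, 0]
k=4: L[4] = 8+20 = 28 → [6, 6, 14, 20, 28, 0, 1, 0]
k=5: L[5] = 0+28 = 28 → [6, 6, 14, 20, 28, 28, 1, 0]
k=6: L[6] = 1+28 = 29 → [6, 6, 14, 20, 28, 28, 29, 0]
k=7: L[7] = 0+29 = 29 → [6, 6, 14, 20, 28, 28, 29, 29]
sum = 160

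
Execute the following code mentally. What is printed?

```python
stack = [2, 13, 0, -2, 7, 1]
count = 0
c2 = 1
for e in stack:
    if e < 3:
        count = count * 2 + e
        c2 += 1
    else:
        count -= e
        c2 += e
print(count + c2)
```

e=2: <3, count = 0*2+2 = 2; c2=2
e=13: not <3, count = 2-13 = -11; c2=15
e=0: <3, count = (-11)*2+0 = -22; c2=16
e=-2: <3, count = (-22)*2+(-2) = -46; c2=17
e=7: not <3, count = (-46)-7 = -53; c2=24
e=1: <3, count = (-53)*2+1 = -105; c2=25
count+c2 = (-105)+25 = -80

-80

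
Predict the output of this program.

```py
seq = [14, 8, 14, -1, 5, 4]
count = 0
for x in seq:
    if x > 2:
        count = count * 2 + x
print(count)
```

x=14: >2, count = 0*2+14 = 14
x=8: >2, count = 14*2+8 = 36
x=14: >2, count = 36*2+14 = 86
x=-1: not >2
x=5: >2, count = 86*2+5 = 177
x=4: >2, count = 177*2+4 = 358

358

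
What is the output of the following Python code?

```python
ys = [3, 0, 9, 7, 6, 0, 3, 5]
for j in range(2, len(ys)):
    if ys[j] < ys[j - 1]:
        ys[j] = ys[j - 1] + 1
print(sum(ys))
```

j=2: 9>=0, unchanged → [3, 0, 9, 7, 6, 0, 3, 5]
j=3: 7<9, ys[3] = 9+1 = 10 → [3, 0, 9, 10, 6, 0, 3, 5]
j=4: 6<10, ys[4] = 10+1 = 11 → [3, 0, 9, 10, 11, 0, 3, 5]
j=5: 0<11, ys[5] = 11+1 = 12 → [3, 0, 9, 10, 11, 12, 3, 5]
j=6: 3<12, ys[6] = 12+1 = 13 → [3, 0, 9, 10, 11, 12, 13, 5]
j=7: 5<13, ys[7] = 13+1 = 14 → [3, 0, 9, 10, 11, 12, 13, 14]
sum = 72

72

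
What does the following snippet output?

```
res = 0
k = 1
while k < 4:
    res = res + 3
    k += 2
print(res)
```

6

k=1: res = 0+3 = 3
k=3: res = 3+3 = 6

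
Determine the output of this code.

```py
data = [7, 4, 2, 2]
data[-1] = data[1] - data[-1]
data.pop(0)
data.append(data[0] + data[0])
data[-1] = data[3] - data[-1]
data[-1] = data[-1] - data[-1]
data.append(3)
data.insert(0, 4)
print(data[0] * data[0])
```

16

data[-1] = data[1]-data[-1] = 4-2 = 2 → [7, 4, 2, 2]
pop(0) removes 7 → [4, 2, 2]
append data[0]+data[0] = 4+4 = 8 → [4, 2, 2, 8]
data[-1] = data[3]-data[-1] = 8-8 = 0 → [4, 2, 2, 0]
data[-1] = data[-1]-data[-1] = 0-0 = 0 → [4, 2, 2, 0]
append 3 → [4, 2, 2, 0, 3]
insert 4 at 0 → [4, 4, 2, 2, 0, 3]
data[0]*data[0] = 4*4 = 16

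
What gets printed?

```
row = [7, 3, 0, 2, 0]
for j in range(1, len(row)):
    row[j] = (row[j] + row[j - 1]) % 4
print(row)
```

j=1: row[1] = (3+7)%4 = 2 → [7, 2, 0, 2, 0]
j=2: row[2] = (0+2)%4 = 2 → [7, 2, 2, 2, 0]
j=3: row[3] = (2+2)%4 = 0 → [7, 2, 2, 0, 0]
j=4: row[4] = (0+0)%4 = 0 → [7, 2, 2, 0, 0]

[7, 2, 2, 0, 0]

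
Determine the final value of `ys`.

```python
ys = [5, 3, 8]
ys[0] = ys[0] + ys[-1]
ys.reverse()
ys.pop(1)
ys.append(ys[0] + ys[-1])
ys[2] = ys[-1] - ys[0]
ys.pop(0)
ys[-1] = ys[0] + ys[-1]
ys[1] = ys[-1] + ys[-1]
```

[13, 52]

ys[0] = ys[0]+ys[-1] = 5+8 = 13 → [13, 3, 8]
reverse → [8, 3, 13]
pop(1) removes 3 → [8, 13]
append ys[0]+ys[-1] = 8+13 = 21 → [8, 13, 21]
ys[2] = ys[-1]-ys[0] = 21-8 = 13 → [8, 13, 13]
pop(0) removes 8 → [13, 13]
ys[-1] = ys[0]+ys[-1] = 13+13 = 26 → [13, 26]
ys[1] = ys[-1]+ys[-1] = 26+26 = 52 → [13, 52]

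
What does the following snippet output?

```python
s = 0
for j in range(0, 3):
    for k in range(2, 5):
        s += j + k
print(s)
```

j=0,k=2: s = 0+2 = 2
j=0,k=3: s = 2+3 = 5
j=0,k=4: s = 5+4 = 9
j=1,k=2: s = 9+3 = 12
j=1,k=3: s = 12+4 = 16
j=1,k=4: s = 16+5 = 21
j=2,k=2: s = 21+4 = 25
j=2,k=3: s = 25+5 = 30
j=2,k=4: s = 30+6 = 36

36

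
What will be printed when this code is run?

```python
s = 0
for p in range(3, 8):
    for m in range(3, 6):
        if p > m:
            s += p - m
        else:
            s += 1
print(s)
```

p=3,m=3: not 3>3, s = 0+1 = 1
p=3,m=4: not 3>4, s = 1+1 = 2
p=3,m=5: not 3>5, s = 2+1 = 3
p=4,m=3: 4>3, s = 3+1 = 4
p=4,m=4: not 4>4, s = 4+1 = 5
p=4,m=5: not 4>5, s = 5+1 = 6
p=5,m=3: 5>3, s = 6+2 = 8
p=5,m=4: 5>4, s = 8+1 = 9
p=5,m=5: not 5>5, s = 9+1 = 10
p=6,m=3: 6>3, s = 10+3 = 13
p=6,m=4: 6>4, s = 13+2 = 15
p=6,m=5: 6>5, s = 15+1 = 16
p=7,m=3: 7>3, s = 16+4 = 20
p=7,m=4: 7>4, s = 20+3 = 23
p=7,m=5: 7>5, s = 23+2 = 25

25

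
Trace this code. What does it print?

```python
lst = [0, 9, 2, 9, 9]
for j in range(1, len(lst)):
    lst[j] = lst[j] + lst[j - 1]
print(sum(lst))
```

69

j=1: lst[1] = 9+0 = 9 → [0, 9, 2, 9, 9]
j=2: lst[2] = 2+9 = 11 → [0, 9, 11, 9, 9]
j=3: lst[3] = 9+11 = 20 → [0, 9, 11, 20, 9]
j=4: lst[4] = 9+20 = 29 → [0, 9, 11, 20, 29]
sum = 69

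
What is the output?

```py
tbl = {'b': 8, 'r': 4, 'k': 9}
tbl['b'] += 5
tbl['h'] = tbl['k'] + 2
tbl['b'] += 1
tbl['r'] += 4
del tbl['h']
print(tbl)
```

{'b': 14, 'r': 8, 'k': 9}

tbl['b'] = 8+5 = 13 → {'b': 13, 'r': 4, 'k': 9}
tbl['h'] = tbl['k']+2 = 11 → {'b': 13, 'r': 4, 'k': 9, 'h': 11}
tbl['b'] = 13+1 = 14 → {'b': 14, 'r': 4, 'k': 9, 'h': 11}
tbl['r'] = 4+4 = 8 → {'b': 14, 'r': 8, 'k': 9, 'h': 11}
del 'h' → {'b': 14, 'r': 8, 'k': 9}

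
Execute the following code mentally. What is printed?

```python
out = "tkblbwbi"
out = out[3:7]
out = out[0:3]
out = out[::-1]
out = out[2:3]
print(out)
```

slice [3:7] → 'lbwb'
slice [0:3] → 'lbw'
reverse → 'wbl'
slice [2:3] → 'l'

l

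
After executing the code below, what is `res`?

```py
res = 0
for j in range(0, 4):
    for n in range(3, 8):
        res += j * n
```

j=0,n=3: res = 0+0 = 0
j=0,n=4: res = 0+0 = 0
j=0,n=5: res = 0+0 = 0
j=0,n=6: res = 0+0 = 0
j=0,n=7: res = 0+0 = 0
j=1,n=3: res = 0+3 = 3
j=1,n=4: res = 3+4 = 7
j=1,n=5: res = 7+5 = 12
j=1,n=6: res = 12+6 = 18
j=1,n=7: res = 18+7 = 25
j=2,n=3: res = 25+6 = 31
j=2,n=4: res = 31+8 = 39
j=2,n=5: res = 39+10 = 49
j=2,n=6: res = 49+12 = 61
j=2,n=7: res = 61+14 = 75
j=3,n=3: res = 75+9 = 84
j=3,n=4: res = 84+12 = 96
j=3,n=5: res = 96+15 = 111
j=3,n=6: res = 111+18 = 129
j=3,n=7: res = 129+21 = 150

150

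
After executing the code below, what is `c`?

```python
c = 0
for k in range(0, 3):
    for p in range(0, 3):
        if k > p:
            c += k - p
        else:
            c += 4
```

k=0,p=0: not 0>0, c = 0+4 = 4
k=0,p=1: not 0>1, c = 4+4 = 8
k=0,p=2: not 0>2, c = 8+4 = 12
k=1,p=0: 1>0, c = 12+1 = 13
k=1,p=1: not 1>1, c = 13+4 = 17
k=1,p=2: not 1>2, c = 17+4 = 21
k=2,p=0: 2>0, c = 21+2 = 23
k=2,p=1: 2>1, c = 23+1 = 24
k=2,p=2: not 2>2, c = 24+4 = 28

28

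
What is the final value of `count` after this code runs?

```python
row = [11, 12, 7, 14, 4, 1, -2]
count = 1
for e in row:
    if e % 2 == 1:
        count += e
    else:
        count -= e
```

e=11: odd, count = 1+11 = 12
e=12: not odd, count = 12-12 = 0
e=7: odd, count = 0+7 = 7
e=14: not odd, count = 7-14 = -7
e=4: not odd, count = (-7)-4 = -11
e=1: odd, count = (-11)+1 = -10
e=-2: not odd, count = (-10)-(-2) = -8

-8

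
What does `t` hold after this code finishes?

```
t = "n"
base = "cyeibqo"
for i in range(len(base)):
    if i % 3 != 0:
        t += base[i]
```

'nyebq'

i=0: skip
i=1: add 'y' → 'ny'
i=2: add 'e' → 'nye'
i=3: skip
i=4: add 'b' → 'nyeb'
i=5: add 'q' → 'nyebq'
i=6: skip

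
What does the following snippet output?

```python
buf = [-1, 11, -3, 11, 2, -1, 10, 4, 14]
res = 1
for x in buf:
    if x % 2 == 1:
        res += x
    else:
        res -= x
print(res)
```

x=-1: odd, res = 1+(-1) = 0
x=11: odd, res = 0+11 = 11
x=-3: odd, res = 11+(-3) = 8
x=11: odd, res = 8+11 = 19
x=2: not odd, res = 19-2 = 17
x=-1: odd, res = 17+(-1) = 16
x=10: not odd, res = 16-10 = 6
x=4: not odd, res = 6-4 = 2
x=14: not odd, res = 2-14 = -12

-12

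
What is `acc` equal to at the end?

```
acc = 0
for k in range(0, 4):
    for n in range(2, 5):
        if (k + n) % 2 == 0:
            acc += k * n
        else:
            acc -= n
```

k=0,n=2: even sum, acc = 0+0 = 0
k=0,n=3: odd sum, acc = 0-3 = -3
k=0,n=4: even sum, acc = (-3)+0 = -3
k=1,n=2: odd sum, acc = (-3)-2 = -5
k=1,n=3: even sum, acc = (-5)+3 = -2
k=1,n=4: odd sum, acc = (-2)-4 = -6
k=2,n=2: even sum, acc = (-6)+4 = -2
k=2,n=3: odd sum, acc = (-2)-3 = -5
k=2,n=4: even sum, acc = (-5)+8 = 3
k=3,n=2: odd sum, acc = 3-2 = 1
k=3,n=3: even sum, acc = 1+9 = 10
k=3,n=4: odd sum, acc = 10-4 = 6

6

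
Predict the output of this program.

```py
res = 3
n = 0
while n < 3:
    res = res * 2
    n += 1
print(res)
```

24

n=0: res = 3*2 = 6
n=1: res = 6*2 = 12
n=2: res = 12*2 = 24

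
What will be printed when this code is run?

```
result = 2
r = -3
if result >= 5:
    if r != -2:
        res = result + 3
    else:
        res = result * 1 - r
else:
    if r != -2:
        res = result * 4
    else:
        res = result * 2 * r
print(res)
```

result=2, r=-3
result >= 5 is False; r != -2 is True
→ res = result * 4 = 8

8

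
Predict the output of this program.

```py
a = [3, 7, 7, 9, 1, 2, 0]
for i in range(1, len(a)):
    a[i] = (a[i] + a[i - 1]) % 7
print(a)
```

i=1: a[1] = (7+3)%7 = 3 → [3, 3, 7, 9, 1, 2, 0]
i=2: a[2] = (7+3)%7 = 3 → [3, 3, 3, 9, 1, 2, 0]
i=3: a[3] = (9+3)%7 = 5 → [3, 3, 3, 5, 1, 2, 0]
i=4: a[4] = (1+5)%7 = 6 → [3, 3, 3, 5, 6, 2, 0]
i=5: a[5] = (2+6)%7 = 1 → [3, 3, 3, 5, 6, 1, 0]
i=6: a[6] = (0+1)%7 = 1 → [3, 3, 3, 5, 6, 1, 1]

[3, 3, 3, 5, 6, 1, 1]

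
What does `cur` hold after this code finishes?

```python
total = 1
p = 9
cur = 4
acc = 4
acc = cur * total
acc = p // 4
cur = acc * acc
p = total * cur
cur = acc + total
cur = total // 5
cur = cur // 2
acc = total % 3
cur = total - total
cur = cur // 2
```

acc = 4*1 = 4
acc = 9//4 = 2
cur = 2*2 = 4
p = 1*4 = 4
cur = 2+1 = 3
cur = 1//5 = 0
cur = 0//2 = 0
acc = 1%3 = 1
cur = 1-1 = 0
cur = 0//2 = 0

0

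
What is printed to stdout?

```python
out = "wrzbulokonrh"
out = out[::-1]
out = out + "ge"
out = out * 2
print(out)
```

reverse → 'hrnokolubzrw'
+ 'ge' → 'hrnokolubzrwge'
repeat ×2 → 'hrnokolubzrwgehrnokolubzrwge'

hrnokolubzrwgehrnokolubzrwge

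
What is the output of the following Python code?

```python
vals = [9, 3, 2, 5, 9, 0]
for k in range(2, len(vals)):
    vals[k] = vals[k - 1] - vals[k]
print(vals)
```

k=2: vals[2] = 3-2 = 1 → [9, 3, 1, 5, 9, 0]
k=3: vals[3] = 1-5 = -4 → [9, 3, 1, -4, 9, 0]
k=4: vals[4] = (-4)-9 = -13 → [9, 3, 1, -4, -13, 0]
k=5: vals[5] = (-13)-0 = -13 → [9, 3, 1, -4, -13, -13]

[9, 3, 1, -4, -13, -13]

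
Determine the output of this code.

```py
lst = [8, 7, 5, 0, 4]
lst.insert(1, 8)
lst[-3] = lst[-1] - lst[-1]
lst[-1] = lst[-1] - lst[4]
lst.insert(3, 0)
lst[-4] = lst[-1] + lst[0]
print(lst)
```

insert 8 at 1 → [8, 8, 7, 5, 0, 4]
lst[-3] = lst[-1]-lst[-1] = 4-4 = 0 → [8, 8, 7, 0, 0, 4]
lst[-1] = lst[-1]-lst[4] = 4-0 = 4 → [8, 8, 7, 0, 0, 4]
insert 0 at 3 → [8, 8, 7, 0, 0, 0, 4]
lst[-4] = lst[-1]+lst[0] = 4+8 = 12 → [8, 8, 7, 12, 0, 0, 4]

[8, 8, 7, 12, 0, 0, 4]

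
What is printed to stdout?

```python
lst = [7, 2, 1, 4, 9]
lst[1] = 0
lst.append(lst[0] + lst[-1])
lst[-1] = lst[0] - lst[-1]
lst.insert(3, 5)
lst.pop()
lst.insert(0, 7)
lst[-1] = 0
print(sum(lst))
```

24

lst[1] = 0 → [7, 0, 1, 4, 9]
append lst[0]+lst[-1] = 7+9 = 16 → [7, 0, 1, 4, 9, 16]
lst[-1] = lst[0]-lst[-1] = 7-16 = -9 → [7, 0, 1, 4, 9, -9]
insert 5 at 3 → [7, 0, 1, 5, 4, 9, -9]
pop() removes -9 → [7, 0, 1, 5, 4, 9]
insert 7 at 0 → [7, 7, 0, 1, 5, 4, 9]
lst[-1] = 0 → [7, 7, 0, 1, 5, 4, 0]
sum = 24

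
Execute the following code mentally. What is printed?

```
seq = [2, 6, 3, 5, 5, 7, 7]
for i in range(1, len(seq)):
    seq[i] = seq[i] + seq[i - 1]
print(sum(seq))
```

i=1: seq[1] = 6+2 = 8 → [2, 8, 3, 5, 5, 7, 7]
i=2: seq[2] = 3+8 = 11 → [2, 8, 11, 5, 5, 7, 7]
i=3: seq[3] = 5+11 = 16 → [2, 8, 11, 16, 5, 7, 7]
i=4: seq[4] = 5+16 = 21 → [2, 8, 11, 16, 21, 7, 7]
i=5: seq[5] = 7+21 = 28 → [2, 8, 11, 16, 21, 28, 7]
i=6: seq[6] = 7+28 = 35 → [2, 8, 11, 16, 21, 28, 35]
sum = 121

121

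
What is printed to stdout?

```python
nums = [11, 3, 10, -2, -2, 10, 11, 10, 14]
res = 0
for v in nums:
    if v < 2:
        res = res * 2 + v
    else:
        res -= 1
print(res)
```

v=11: not <2, res = 0-1 = -1
v=3: not <2, res = (-1)-1 = -2
v=10: not <2, res = (-2)-1 = -3
v=-2: <2, res = (-3)*2+(-2) = -8
v=-2: <2, res = (-8)*2+(-2) = -18
v=10: not <2, res = (-18)-1 = -19
v=11: not <2, res = (-19)-1 = -20
v=10: not <2, res = (-20)-1 = -21
v=14: not <2, res = (-21)-1 = -22

-22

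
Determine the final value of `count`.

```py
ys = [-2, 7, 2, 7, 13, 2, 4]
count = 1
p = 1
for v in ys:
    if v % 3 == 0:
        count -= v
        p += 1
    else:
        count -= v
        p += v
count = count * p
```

-1088

v=-2: not %3==0, count = 1-(-2) = 3; p=-1
v=7: not %3==0, count = 3-7 = -4; p=6
v=2: not %3==0, count = (-4)-2 = -6; p=8
v=7: not %3==0, count = (-6)-7 = -13; p=15
v=13: not %3==0, count = (-13)-13 = -26; p=28
v=2: not %3==0, count = (-26)-2 = -28; p=30
v=4: not %3==0, count = (-28)-4 = -32; p=34
count*p = (-32)*34 = -1088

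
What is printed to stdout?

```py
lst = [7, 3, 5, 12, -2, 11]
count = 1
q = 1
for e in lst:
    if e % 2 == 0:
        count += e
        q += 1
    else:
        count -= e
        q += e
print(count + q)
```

14

e=7: not even, count = 1-7 = -6; q=8
e=3: not even, count = (-6)-3 = -9; q=11
e=5: not even, count = (-9)-5 = -14; q=16
e=12: even, count = (-14)+12 = -2; q=17
e=-2: even, count = (-2)+(-2) = -4; q=18
e=11: not even, count = (-4)-11 = -15; q=29
count+q = (-15)+29 = 14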